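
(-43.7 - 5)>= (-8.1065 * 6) False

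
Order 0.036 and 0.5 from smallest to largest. 0.036, 0.5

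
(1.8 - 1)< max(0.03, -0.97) False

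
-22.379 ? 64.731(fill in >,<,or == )<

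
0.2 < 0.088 False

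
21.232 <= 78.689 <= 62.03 False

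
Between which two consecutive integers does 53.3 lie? 53 and 54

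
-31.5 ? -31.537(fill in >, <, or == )>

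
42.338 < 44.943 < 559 True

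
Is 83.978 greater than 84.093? No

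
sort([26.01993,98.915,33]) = [26.01993,33,98.915]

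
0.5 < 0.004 False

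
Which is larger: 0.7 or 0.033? 0.7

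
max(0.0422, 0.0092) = 0.0422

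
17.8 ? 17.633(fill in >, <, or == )>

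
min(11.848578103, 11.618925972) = 11.618925972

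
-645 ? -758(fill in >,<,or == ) >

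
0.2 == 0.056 False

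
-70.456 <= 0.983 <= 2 True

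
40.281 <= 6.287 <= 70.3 False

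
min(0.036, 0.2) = 0.036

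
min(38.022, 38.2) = 38.022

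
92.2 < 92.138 False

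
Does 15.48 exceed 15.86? No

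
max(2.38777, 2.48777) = 2.48777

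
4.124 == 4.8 False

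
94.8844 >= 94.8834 True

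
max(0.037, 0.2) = 0.2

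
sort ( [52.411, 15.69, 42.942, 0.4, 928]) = [0.4, 15.69, 42.942, 52.411, 928]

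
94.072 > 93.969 True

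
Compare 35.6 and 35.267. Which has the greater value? 35.6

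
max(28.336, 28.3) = 28.336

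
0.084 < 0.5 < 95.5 True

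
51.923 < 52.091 True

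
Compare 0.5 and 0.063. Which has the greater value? 0.5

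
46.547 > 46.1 True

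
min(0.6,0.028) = 0.028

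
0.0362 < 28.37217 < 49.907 True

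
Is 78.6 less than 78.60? No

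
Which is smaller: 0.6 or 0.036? 0.036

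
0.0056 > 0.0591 False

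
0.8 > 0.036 True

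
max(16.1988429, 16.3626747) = 16.3626747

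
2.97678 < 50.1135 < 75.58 True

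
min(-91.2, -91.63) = -91.63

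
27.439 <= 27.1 False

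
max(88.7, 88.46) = 88.7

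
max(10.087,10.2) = 10.2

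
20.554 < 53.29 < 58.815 True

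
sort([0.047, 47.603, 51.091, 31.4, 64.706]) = [0.047, 31.4, 47.603, 51.091, 64.706]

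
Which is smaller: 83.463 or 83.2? 83.2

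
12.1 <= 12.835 True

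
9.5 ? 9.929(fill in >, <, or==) <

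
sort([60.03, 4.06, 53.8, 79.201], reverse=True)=[79.201, 60.03, 53.8, 4.06]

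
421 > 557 False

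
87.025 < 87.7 True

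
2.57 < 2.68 True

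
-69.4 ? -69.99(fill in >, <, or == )>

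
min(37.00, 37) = 37.00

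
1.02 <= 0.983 False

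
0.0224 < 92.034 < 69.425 False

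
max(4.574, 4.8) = 4.8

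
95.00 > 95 False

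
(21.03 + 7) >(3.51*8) False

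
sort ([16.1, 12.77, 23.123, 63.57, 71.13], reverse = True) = [71.13, 63.57, 23.123, 16.1, 12.77]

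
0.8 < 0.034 False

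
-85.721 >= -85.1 False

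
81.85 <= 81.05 False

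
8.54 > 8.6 False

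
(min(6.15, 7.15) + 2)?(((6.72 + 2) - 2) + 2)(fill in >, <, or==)<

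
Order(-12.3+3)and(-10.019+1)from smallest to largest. (-12.3+3), (-10.019+1)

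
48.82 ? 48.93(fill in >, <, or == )<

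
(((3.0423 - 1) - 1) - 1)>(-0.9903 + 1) True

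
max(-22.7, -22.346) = -22.346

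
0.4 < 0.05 False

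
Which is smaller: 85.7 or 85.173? 85.173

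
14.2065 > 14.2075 False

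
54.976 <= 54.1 False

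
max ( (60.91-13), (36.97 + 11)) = 47.97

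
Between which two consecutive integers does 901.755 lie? 901 and 902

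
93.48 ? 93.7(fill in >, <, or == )<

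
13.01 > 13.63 False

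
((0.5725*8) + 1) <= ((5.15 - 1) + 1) False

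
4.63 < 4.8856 True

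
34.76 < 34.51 False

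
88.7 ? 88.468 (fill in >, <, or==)>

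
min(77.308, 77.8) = 77.308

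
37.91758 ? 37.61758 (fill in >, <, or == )>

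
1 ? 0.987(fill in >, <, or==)>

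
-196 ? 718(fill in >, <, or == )<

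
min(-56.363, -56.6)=-56.6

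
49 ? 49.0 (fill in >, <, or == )==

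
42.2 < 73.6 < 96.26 True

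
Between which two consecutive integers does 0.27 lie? 0 and 1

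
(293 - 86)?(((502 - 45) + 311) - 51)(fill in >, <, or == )<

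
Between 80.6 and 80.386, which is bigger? 80.6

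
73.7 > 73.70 False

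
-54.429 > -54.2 False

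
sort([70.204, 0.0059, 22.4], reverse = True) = [70.204, 22.4, 0.0059]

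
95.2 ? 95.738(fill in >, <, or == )<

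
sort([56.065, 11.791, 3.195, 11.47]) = [3.195, 11.47, 11.791, 56.065]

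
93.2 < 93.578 True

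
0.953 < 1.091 True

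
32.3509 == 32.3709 False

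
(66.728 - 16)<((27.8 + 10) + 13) True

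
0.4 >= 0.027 True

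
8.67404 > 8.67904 False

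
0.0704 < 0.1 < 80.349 True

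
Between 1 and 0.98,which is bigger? 1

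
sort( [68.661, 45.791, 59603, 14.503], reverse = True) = [59603, 68.661, 45.791, 14.503]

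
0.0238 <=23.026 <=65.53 True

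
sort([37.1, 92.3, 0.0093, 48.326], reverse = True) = [92.3, 48.326, 37.1, 0.0093]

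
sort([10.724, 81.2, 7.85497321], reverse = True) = [81.2, 10.724, 7.85497321]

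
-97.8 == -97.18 False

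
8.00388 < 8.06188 True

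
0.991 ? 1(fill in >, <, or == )<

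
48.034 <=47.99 False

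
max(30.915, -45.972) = 30.915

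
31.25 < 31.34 True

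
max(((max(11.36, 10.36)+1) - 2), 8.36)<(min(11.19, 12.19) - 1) False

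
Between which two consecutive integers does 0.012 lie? 0 and 1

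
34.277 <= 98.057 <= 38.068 False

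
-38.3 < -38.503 False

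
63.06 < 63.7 True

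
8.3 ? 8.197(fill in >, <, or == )>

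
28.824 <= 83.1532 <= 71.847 False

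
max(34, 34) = 34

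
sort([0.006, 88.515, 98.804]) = [0.006, 88.515, 98.804]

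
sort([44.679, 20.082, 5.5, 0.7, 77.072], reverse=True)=[77.072, 44.679, 20.082, 5.5, 0.7]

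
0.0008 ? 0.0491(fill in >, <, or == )<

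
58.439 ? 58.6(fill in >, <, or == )<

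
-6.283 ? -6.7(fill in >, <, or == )>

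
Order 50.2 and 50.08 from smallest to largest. 50.08, 50.2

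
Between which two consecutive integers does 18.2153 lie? 18 and 19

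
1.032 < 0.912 False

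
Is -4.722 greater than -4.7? No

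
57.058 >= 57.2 False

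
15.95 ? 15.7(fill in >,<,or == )>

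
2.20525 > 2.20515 True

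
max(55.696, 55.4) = 55.696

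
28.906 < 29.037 True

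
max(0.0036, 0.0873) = 0.0873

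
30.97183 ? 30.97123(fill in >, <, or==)>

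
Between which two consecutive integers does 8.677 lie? 8 and 9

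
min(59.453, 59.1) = 59.1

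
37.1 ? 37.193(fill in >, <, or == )<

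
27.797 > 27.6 True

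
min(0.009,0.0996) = 0.009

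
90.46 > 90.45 True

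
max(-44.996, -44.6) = -44.6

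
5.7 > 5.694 True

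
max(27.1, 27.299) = 27.299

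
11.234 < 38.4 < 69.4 True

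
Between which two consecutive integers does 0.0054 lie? 0 and 1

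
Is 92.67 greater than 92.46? Yes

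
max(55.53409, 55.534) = 55.53409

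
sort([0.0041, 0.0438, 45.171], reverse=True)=[45.171, 0.0438, 0.0041]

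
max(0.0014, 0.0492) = 0.0492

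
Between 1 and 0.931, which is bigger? 1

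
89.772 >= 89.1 True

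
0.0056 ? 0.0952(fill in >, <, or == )<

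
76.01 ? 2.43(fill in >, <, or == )>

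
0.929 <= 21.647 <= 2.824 False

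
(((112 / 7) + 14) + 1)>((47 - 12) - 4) False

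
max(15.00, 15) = 15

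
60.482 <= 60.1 False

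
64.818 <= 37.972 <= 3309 False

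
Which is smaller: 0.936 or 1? 0.936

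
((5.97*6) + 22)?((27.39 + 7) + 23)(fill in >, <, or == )>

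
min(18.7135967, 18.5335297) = 18.5335297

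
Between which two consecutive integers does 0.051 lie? 0 and 1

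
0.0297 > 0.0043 True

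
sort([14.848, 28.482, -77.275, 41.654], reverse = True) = [41.654, 28.482, 14.848, -77.275]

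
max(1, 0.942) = 1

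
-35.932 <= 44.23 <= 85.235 True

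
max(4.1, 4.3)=4.3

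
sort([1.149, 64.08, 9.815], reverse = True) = [64.08, 9.815, 1.149]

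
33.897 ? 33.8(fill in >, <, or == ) >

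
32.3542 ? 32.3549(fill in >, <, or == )<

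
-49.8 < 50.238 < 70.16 True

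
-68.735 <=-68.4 True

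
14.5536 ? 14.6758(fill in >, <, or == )<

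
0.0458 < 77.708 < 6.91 False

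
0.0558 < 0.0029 False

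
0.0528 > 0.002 True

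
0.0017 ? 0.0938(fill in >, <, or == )<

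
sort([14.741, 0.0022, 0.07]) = [0.0022, 0.07, 14.741]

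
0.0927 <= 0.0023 False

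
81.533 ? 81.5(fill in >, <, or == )>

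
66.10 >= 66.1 True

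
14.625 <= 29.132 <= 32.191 True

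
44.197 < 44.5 True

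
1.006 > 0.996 True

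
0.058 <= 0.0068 False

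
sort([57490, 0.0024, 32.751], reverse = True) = [57490, 32.751, 0.0024]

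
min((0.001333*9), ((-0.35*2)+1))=0.011997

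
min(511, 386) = 386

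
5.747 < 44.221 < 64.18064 True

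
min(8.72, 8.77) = 8.72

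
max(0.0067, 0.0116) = 0.0116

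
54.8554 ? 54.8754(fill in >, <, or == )<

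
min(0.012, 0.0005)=0.0005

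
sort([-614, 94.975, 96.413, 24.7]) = [-614, 24.7, 94.975, 96.413]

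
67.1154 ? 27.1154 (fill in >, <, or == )>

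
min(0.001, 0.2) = 0.001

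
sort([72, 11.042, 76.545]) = [11.042, 72, 76.545]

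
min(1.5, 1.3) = 1.3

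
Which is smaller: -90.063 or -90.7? -90.7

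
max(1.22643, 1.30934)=1.30934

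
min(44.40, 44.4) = 44.40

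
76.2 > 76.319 False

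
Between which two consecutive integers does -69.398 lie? -70 and -69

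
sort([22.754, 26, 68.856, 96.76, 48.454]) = [22.754, 26, 48.454, 68.856, 96.76]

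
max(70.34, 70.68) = 70.68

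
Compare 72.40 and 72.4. They are equal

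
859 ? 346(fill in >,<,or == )>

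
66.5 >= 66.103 True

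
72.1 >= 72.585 False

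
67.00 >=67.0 True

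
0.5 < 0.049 False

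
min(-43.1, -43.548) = -43.548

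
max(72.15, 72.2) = 72.2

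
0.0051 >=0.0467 False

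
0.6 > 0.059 True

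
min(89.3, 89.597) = 89.3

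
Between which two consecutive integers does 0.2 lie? 0 and 1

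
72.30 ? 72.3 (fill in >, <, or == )==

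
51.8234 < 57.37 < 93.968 True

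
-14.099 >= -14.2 True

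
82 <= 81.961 False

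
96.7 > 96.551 True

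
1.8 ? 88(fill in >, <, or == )<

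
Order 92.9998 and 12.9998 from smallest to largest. 12.9998, 92.9998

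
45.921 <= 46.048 True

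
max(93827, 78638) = 93827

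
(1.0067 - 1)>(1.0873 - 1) False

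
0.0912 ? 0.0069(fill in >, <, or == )>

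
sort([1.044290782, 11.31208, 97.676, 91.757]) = [1.044290782, 11.31208, 91.757, 97.676]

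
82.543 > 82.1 True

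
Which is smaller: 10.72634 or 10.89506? 10.72634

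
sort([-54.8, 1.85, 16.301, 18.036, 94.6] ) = [-54.8, 1.85, 16.301, 18.036, 94.6]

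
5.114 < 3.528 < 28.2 False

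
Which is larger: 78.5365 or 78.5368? 78.5368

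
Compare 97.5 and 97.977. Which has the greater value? 97.977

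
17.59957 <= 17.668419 True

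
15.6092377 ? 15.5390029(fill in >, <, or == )>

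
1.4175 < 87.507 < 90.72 True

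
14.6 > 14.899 False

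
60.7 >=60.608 True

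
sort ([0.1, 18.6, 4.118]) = [0.1, 4.118, 18.6]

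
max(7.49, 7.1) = 7.49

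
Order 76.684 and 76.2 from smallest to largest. 76.2, 76.684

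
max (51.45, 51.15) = 51.45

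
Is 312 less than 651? Yes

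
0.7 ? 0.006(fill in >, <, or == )>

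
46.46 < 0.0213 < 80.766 False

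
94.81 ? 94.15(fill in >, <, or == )>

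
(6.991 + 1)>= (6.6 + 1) True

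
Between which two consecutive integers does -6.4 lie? -7 and -6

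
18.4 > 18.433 False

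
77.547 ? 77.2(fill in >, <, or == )>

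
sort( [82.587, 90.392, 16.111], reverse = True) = [90.392, 82.587, 16.111]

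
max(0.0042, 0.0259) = 0.0259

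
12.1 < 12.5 True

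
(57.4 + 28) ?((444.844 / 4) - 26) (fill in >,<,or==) >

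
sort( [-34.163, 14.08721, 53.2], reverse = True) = [53.2, 14.08721, -34.163]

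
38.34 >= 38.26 True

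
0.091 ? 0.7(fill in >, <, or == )<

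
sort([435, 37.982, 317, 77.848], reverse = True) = [435, 317, 77.848, 37.982]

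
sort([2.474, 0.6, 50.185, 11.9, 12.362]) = [0.6, 2.474, 11.9, 12.362, 50.185]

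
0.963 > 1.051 False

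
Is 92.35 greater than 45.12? Yes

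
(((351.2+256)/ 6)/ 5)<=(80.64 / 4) False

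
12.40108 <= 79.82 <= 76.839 False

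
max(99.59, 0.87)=99.59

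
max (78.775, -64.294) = 78.775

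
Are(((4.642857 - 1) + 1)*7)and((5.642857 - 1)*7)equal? Yes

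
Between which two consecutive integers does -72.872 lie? -73 and -72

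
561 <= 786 True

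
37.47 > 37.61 False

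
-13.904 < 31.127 True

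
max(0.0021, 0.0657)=0.0657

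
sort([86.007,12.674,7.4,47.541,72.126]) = [7.4,12.674,47.541,72.126,86.007]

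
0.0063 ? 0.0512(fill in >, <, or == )<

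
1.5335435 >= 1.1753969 True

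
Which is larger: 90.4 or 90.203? 90.4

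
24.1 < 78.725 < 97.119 True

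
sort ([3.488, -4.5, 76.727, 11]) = [-4.5, 3.488, 11, 76.727]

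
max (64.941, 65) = 65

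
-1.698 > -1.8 True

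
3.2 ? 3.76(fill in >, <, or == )<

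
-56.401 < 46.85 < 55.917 True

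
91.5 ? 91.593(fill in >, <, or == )<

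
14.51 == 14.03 False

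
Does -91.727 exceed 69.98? No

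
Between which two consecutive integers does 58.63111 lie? 58 and 59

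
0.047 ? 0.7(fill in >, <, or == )<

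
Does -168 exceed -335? Yes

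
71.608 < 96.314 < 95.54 False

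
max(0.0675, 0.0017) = 0.0675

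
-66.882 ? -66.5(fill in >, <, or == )<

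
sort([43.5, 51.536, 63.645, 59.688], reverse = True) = [63.645, 59.688, 51.536, 43.5]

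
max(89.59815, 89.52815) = 89.59815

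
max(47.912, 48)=48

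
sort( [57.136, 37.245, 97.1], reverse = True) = [97.1, 57.136, 37.245]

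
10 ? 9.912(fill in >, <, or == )>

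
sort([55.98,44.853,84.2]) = [44.853,55.98,84.2]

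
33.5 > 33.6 False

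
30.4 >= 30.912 False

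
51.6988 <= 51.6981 False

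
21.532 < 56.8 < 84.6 True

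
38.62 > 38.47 True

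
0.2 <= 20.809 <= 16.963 False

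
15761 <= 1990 False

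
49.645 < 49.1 False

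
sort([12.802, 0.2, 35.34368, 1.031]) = [0.2, 1.031, 12.802, 35.34368]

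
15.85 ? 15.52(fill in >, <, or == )>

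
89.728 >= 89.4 True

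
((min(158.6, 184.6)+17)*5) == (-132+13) False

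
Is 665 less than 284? No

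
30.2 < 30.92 True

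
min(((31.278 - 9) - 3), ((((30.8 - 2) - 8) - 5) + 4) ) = 19.278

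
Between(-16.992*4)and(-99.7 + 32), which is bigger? (-99.7 + 32)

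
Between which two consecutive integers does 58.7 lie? 58 and 59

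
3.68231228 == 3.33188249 False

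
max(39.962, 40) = 40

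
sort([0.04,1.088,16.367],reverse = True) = [16.367,1.088,0.04]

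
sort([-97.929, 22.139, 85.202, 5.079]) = [-97.929, 5.079, 22.139, 85.202]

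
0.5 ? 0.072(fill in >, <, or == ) >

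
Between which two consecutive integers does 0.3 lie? 0 and 1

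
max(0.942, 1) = 1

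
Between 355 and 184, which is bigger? 355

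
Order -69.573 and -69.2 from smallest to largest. -69.573, -69.2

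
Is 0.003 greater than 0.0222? No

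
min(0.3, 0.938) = 0.3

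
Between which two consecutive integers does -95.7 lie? -96 and -95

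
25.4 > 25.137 True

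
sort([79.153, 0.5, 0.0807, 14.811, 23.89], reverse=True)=[79.153, 23.89, 14.811, 0.5, 0.0807]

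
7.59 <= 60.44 True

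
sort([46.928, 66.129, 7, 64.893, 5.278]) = [5.278, 7, 46.928, 64.893, 66.129]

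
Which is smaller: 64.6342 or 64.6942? 64.6342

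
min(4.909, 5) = 4.909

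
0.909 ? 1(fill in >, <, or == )<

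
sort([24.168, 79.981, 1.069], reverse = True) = [79.981, 24.168, 1.069]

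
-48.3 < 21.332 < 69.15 True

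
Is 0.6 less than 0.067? No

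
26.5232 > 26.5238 False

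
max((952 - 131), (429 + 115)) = 821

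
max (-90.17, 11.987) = 11.987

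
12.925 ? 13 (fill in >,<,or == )<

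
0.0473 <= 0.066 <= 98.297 True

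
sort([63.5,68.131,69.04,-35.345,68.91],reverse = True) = [69.04,68.91,68.131,63.5,-35.345]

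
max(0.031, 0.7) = 0.7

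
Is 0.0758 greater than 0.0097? Yes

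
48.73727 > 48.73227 True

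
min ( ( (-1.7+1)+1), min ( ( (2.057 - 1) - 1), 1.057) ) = 0.057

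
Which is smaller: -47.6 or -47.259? -47.6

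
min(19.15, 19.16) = 19.15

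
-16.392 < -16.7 False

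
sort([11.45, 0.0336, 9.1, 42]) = [0.0336, 9.1, 11.45, 42]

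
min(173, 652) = 173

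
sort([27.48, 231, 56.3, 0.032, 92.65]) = [0.032, 27.48, 56.3, 92.65, 231]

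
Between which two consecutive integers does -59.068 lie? -60 and -59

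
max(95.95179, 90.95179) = 95.95179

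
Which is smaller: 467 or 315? 315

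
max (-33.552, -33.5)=-33.5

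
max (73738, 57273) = 73738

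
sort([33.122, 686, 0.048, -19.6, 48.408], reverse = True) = [686, 48.408, 33.122, 0.048, -19.6]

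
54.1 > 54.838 False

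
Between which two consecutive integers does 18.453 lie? 18 and 19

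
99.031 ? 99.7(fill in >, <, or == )<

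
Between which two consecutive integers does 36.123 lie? 36 and 37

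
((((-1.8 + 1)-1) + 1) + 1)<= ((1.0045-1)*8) False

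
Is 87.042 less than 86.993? No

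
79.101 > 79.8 False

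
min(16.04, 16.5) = 16.04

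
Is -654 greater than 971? No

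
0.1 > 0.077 True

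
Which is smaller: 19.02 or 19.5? 19.02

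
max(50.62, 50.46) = 50.62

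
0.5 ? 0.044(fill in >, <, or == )>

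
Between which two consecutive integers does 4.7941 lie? 4 and 5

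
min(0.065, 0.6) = 0.065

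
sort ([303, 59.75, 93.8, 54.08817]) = [54.08817, 59.75, 93.8, 303]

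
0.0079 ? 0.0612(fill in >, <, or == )<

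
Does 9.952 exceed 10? No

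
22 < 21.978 False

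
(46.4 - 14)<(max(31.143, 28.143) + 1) False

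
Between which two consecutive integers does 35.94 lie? 35 and 36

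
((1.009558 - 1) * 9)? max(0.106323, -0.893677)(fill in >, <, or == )<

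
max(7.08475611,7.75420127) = 7.75420127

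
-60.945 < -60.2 True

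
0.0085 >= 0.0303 False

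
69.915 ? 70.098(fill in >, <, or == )<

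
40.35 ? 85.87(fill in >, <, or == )<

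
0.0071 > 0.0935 False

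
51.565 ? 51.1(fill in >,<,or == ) >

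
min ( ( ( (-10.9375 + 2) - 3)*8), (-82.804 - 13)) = -95.804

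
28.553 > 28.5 True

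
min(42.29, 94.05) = 42.29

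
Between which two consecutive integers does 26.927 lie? 26 and 27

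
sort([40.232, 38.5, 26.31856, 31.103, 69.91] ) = [26.31856, 31.103, 38.5, 40.232, 69.91]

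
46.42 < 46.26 False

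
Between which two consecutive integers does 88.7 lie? 88 and 89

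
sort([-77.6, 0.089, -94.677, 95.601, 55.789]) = [-94.677, -77.6, 0.089, 55.789, 95.601]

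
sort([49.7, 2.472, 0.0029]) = [0.0029, 2.472, 49.7]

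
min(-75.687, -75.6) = -75.687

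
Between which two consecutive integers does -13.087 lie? -14 and -13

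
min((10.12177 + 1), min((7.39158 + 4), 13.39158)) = 11.12177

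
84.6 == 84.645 False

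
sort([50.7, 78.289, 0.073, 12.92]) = [0.073, 12.92, 50.7, 78.289]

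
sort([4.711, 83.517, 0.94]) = [0.94, 4.711, 83.517]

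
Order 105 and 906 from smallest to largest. 105, 906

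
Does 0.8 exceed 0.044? Yes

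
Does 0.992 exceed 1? No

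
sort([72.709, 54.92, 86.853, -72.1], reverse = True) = [86.853, 72.709, 54.92, -72.1]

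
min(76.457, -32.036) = -32.036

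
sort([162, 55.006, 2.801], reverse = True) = [162, 55.006, 2.801]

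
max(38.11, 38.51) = 38.51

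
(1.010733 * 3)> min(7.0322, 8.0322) False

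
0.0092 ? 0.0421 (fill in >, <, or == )<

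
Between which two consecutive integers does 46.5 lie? 46 and 47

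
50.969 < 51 True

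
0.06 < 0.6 True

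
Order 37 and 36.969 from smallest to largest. 36.969, 37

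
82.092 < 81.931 False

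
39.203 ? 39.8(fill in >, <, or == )<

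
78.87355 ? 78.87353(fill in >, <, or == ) >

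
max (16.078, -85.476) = 16.078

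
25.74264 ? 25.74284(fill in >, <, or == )<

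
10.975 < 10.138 False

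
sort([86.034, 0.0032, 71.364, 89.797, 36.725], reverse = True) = [89.797, 86.034, 71.364, 36.725, 0.0032]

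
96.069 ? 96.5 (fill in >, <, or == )<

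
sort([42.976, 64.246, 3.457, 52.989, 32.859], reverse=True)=[64.246, 52.989, 42.976, 32.859, 3.457]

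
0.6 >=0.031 True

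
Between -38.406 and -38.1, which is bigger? -38.1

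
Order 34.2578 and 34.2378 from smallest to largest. 34.2378, 34.2578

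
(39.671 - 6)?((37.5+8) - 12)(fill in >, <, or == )>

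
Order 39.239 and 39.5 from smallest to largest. 39.239, 39.5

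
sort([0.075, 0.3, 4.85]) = [0.075, 0.3, 4.85]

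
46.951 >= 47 False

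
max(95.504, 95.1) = 95.504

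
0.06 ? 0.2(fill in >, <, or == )<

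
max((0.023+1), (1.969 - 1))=1.023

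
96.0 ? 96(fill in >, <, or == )==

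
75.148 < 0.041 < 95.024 False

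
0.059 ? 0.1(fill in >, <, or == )<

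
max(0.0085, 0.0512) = 0.0512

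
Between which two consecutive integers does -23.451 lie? -24 and -23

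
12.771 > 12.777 False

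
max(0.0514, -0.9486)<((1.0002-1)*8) False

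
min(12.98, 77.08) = 12.98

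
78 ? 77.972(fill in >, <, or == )>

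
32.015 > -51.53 True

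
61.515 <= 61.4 False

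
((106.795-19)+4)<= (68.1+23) False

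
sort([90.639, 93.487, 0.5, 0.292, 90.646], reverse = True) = [93.487, 90.646, 90.639, 0.5, 0.292]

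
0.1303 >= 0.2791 False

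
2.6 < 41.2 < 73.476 True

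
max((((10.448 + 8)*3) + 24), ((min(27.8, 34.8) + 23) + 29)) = 79.8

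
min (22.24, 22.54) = 22.24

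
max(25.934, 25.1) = 25.934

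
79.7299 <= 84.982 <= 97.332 True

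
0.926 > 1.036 False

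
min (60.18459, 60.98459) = 60.18459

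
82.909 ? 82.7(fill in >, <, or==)>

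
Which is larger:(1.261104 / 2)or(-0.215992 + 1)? (-0.215992 + 1)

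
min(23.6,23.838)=23.6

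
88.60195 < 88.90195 True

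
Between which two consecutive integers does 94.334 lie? 94 and 95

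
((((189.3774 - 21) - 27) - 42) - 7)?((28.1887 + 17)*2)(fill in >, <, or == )>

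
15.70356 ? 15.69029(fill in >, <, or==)>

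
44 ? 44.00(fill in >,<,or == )==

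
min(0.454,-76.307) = -76.307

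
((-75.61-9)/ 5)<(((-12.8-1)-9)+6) True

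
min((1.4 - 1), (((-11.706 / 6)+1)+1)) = 0.049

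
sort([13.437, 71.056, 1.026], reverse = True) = [71.056, 13.437, 1.026]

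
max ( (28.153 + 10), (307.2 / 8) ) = 38.4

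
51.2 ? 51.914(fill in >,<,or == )<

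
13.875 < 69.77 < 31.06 False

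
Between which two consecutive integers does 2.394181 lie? 2 and 3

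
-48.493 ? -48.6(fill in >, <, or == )>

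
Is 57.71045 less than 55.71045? No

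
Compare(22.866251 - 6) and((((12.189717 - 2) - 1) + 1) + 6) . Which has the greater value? (22.866251 - 6)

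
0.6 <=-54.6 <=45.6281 False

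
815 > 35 True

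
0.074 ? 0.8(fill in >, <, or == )<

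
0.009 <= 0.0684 True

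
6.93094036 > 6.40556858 True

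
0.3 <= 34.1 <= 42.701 True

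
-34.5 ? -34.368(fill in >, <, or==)<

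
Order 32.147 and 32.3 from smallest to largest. 32.147, 32.3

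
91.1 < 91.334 True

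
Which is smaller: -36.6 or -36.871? -36.871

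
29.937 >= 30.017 False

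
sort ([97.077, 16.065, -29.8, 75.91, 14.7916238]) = [-29.8, 14.7916238, 16.065, 75.91, 97.077]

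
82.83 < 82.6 False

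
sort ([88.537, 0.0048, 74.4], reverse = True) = [88.537, 74.4, 0.0048]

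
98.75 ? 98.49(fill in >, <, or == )>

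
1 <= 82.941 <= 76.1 False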